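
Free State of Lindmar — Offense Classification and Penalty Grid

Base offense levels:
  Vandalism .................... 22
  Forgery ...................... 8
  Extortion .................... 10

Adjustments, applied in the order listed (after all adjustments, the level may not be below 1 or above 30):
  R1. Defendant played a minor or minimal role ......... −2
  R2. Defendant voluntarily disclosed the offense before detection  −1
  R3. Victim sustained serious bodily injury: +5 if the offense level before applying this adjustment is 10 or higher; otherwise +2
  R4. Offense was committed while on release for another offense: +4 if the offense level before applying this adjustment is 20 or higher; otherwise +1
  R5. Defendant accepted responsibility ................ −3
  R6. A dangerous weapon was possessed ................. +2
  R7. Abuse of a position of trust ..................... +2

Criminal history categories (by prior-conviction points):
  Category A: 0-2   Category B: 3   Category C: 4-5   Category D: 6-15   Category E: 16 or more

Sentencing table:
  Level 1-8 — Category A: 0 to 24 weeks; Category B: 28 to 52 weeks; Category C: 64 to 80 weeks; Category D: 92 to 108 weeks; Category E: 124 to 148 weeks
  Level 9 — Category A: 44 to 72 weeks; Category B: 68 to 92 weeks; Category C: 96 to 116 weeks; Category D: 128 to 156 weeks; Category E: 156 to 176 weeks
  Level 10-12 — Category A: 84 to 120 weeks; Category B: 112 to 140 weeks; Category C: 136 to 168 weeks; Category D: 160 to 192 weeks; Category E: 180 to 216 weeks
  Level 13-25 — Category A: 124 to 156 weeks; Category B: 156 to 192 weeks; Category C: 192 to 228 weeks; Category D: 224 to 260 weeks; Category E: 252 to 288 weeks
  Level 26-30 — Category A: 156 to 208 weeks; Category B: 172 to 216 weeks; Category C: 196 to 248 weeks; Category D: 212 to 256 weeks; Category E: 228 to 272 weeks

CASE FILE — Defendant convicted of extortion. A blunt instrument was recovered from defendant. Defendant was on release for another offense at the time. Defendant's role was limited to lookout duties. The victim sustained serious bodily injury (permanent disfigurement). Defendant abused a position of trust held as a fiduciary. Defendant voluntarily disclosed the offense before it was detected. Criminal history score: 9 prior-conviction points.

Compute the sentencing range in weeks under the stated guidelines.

224-260 weeks

Base offense level for extortion: 10.
R1 applies: 10 − 2 = 8.
R2 applies: 8 − 1 = 7.
R3 applies (level before this adjustment is 7 < 10, so +2): 7 + 2 = 9.
R4 applies (level before this adjustment is 9 < 20, so +1): 9 + 1 = 10.
R6 applies: 10 + 2 = 12.
R7 applies: 12 + 2 = 14.
Final offense level: 14.
Criminal history: 9 prior points → Category D (6-15).
Level 14 falls in the 13-25 band.
Grid: Level 13-25 × Category D = 224-260 weeks.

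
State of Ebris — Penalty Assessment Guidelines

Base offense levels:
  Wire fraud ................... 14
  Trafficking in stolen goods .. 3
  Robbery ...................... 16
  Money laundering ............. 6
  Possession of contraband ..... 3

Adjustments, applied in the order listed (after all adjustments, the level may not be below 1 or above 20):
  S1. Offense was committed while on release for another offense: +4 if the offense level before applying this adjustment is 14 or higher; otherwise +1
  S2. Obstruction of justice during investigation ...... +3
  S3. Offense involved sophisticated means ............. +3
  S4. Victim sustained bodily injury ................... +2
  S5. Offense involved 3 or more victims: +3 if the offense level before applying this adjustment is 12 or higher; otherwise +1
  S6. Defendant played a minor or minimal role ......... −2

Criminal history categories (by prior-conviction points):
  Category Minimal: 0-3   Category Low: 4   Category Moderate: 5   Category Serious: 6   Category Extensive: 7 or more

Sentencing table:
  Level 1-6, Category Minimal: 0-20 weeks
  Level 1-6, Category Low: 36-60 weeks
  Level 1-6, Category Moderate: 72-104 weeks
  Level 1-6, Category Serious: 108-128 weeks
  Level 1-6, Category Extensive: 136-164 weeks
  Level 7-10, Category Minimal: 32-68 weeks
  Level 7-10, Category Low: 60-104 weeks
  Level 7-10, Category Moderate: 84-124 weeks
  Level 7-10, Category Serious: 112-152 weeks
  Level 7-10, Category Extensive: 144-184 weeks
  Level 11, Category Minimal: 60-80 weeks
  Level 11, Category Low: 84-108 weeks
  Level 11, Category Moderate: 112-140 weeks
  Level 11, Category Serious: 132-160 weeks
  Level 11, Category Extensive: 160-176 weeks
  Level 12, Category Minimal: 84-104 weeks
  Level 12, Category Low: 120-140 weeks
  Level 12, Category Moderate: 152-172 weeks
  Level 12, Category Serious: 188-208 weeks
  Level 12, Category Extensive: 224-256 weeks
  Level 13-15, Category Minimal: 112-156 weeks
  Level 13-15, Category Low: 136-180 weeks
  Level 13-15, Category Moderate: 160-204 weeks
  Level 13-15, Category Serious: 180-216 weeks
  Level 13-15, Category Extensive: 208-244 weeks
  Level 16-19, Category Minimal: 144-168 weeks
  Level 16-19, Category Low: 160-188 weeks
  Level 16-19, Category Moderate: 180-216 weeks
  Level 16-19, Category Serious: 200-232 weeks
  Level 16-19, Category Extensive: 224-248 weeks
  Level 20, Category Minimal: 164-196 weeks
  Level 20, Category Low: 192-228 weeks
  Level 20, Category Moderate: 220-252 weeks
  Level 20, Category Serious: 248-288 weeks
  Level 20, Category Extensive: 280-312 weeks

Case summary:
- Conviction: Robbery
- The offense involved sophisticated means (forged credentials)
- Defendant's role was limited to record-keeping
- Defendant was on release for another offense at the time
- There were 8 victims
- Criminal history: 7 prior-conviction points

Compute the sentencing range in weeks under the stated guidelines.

Base offense level for robbery: 16.
S1 applies (level before this adjustment is 16 ≥ 14, so +4): 16 + 4 = 20.
S2 does not apply.
S3 applies: 20 + 3 = 23.
S5 applies (level before this adjustment is 23 ≥ 12, so +3): 23 + 3 = 26.
S6 applies: 26 − 2 = 24.
Level 24 exceeds the maximum of 20; capped at 20.
Final offense level: 20.
Criminal history: 7 prior points → Category Extensive (7+).
Level 20 falls in the 20 band.
Grid: Level 20 × Category Extensive = 280-312 weeks.

280-312 weeks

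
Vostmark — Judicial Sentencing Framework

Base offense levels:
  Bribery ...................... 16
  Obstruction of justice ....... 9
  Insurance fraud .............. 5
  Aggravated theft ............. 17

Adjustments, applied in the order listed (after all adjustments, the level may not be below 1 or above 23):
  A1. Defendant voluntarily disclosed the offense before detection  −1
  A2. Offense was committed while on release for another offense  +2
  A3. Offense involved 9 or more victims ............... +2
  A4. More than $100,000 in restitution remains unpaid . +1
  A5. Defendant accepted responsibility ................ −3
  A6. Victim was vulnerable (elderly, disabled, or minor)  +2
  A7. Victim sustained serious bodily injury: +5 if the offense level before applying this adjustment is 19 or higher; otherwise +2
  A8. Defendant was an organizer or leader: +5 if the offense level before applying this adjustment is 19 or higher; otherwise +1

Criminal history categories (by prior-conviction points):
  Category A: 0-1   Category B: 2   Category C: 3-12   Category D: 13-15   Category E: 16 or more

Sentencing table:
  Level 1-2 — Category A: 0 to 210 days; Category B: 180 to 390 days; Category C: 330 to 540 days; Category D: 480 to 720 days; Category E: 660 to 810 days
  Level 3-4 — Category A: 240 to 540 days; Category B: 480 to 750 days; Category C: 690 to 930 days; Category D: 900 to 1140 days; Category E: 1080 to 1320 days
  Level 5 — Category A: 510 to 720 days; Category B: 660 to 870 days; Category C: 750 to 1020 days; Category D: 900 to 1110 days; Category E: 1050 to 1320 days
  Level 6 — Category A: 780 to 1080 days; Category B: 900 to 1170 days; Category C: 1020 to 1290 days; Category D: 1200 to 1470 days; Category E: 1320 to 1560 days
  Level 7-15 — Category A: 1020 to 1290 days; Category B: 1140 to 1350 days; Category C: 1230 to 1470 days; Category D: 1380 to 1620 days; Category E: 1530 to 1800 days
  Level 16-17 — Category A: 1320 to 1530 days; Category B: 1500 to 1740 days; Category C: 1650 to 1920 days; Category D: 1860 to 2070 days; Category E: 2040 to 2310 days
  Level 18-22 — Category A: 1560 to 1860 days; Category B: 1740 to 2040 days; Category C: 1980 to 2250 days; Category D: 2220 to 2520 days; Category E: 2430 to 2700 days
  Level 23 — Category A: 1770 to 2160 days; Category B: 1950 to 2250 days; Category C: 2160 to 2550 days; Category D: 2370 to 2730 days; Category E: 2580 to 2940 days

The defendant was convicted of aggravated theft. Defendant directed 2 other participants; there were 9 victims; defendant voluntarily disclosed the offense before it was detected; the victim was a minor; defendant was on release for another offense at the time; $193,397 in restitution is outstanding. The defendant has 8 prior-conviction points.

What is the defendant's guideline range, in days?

Base offense level for aggravated theft: 17.
A1 applies: 17 − 1 = 16.
A2 applies: 16 + 2 = 18.
A3 applies: 18 + 2 = 20.
A4 applies: 20 + 1 = 21.
A6 applies: 21 + 2 = 23.
A7 does not apply.
A8 applies (level before this adjustment is 23 ≥ 19, so +5): 23 + 5 = 28.
Level 28 exceeds the maximum of 23; capped at 23.
Final offense level: 23.
Criminal history: 8 prior points → Category C (3-12).
Level 23 falls in the 23 band.
Grid: Level 23 × Category C = 2160-2550 days.

2160-2550 days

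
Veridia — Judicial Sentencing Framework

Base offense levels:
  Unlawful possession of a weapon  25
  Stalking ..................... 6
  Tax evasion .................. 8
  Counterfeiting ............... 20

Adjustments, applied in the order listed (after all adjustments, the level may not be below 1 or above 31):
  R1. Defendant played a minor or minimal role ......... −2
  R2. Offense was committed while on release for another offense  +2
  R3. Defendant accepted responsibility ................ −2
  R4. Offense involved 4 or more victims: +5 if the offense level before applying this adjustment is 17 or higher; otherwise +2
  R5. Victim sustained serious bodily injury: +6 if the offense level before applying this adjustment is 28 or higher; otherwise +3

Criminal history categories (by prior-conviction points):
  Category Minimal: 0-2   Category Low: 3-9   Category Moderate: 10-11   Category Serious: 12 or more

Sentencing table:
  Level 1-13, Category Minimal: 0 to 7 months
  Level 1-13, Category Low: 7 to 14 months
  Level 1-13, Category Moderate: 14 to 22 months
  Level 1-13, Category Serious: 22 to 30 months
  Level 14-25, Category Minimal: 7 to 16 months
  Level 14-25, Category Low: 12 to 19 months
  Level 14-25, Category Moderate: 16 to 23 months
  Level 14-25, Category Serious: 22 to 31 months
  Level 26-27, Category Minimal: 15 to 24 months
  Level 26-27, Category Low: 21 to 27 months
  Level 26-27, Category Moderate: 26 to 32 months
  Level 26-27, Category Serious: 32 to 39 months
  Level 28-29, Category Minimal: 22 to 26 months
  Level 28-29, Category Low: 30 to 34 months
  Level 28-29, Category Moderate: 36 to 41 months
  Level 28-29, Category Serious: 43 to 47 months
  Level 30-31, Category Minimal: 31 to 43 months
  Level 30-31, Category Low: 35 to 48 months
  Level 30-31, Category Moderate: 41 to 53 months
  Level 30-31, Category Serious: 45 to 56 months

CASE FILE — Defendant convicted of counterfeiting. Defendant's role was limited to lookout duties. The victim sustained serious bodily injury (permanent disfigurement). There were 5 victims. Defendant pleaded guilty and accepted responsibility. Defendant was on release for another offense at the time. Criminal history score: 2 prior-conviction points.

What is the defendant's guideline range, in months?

Base offense level for counterfeiting: 20.
R1 applies: 20 − 2 = 18.
R2 applies: 18 + 2 = 20.
R3 applies: 20 − 2 = 18.
R4 applies (level before this adjustment is 18 ≥ 17, so +5): 18 + 5 = 23.
R5 applies (level before this adjustment is 23 < 28, so +3): 23 + 3 = 26.
Final offense level: 26.
Criminal history: 2 prior points → Category Minimal (0-2).
Level 26 falls in the 26-27 band.
Grid: Level 26-27 × Category Minimal = 15-24 months.

15-24 months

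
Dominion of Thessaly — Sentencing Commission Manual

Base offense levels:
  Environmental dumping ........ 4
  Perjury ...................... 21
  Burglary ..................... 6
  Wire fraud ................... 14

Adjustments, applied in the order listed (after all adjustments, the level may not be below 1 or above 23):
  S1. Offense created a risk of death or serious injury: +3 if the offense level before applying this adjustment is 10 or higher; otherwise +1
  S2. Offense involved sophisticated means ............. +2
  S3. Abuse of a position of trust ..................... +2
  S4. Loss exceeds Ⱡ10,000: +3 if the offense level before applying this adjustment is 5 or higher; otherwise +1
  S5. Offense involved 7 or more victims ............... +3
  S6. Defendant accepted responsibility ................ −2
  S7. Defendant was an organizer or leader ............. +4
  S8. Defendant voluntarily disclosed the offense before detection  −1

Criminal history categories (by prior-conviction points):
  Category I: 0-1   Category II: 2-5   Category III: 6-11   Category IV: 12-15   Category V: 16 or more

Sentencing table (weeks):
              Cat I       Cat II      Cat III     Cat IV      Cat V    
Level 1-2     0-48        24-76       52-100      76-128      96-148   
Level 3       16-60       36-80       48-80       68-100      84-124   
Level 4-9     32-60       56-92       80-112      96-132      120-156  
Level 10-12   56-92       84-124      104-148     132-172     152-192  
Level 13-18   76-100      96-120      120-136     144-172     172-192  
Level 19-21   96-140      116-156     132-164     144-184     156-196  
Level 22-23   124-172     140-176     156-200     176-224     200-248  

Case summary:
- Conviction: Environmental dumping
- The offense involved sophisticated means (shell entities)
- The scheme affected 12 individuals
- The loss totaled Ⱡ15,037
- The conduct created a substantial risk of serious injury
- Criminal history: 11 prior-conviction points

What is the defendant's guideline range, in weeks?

120-136 weeks

Base offense level for environmental dumping: 4.
S1 applies (level before this adjustment is 4 < 10, so +1): 4 + 1 = 5.
S2 applies: 5 + 2 = 7.
S3 does not apply.
S4 applies (level before this adjustment is 7 ≥ 5, so +3): 7 + 3 = 10.
S5 applies: 10 + 3 = 13.
Final offense level: 13.
Criminal history: 11 prior points → Category III (6-11).
Level 13 falls in the 13-18 band.
Grid: Level 13-18 × Category III = 120-136 weeks.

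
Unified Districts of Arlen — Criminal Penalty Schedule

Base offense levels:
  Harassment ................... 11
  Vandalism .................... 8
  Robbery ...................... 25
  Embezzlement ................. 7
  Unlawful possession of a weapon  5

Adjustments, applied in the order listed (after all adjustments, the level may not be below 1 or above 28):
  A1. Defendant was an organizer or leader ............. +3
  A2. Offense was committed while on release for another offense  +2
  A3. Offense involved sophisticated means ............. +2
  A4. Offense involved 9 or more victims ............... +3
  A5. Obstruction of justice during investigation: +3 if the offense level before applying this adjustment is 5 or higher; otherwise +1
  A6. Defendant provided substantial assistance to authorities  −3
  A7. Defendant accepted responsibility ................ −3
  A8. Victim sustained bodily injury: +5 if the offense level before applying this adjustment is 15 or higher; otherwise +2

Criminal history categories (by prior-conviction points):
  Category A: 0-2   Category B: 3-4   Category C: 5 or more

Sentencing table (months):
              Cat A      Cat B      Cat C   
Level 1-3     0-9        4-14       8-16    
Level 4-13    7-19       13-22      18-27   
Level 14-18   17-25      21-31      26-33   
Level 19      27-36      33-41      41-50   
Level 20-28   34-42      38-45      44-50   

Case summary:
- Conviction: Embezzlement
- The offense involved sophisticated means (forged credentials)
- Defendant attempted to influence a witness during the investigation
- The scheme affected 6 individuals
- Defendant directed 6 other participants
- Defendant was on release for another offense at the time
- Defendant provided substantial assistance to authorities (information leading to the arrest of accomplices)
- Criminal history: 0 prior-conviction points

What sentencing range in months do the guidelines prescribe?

Base offense level for embezzlement: 7.
A1 applies: 7 + 3 = 10.
A2 applies: 10 + 2 = 12.
A3 applies: 12 + 2 = 14.
A5 applies (level before this adjustment is 14 ≥ 5, so +3): 14 + 3 = 17.
A6 applies: 17 − 3 = 14.
A7 does not apply.
Final offense level: 14.
Criminal history: 0 prior points → Category A (0-2).
Level 14 falls in the 14-18 band.
Grid: Level 14-18 × Category A = 17-25 months.

17-25 months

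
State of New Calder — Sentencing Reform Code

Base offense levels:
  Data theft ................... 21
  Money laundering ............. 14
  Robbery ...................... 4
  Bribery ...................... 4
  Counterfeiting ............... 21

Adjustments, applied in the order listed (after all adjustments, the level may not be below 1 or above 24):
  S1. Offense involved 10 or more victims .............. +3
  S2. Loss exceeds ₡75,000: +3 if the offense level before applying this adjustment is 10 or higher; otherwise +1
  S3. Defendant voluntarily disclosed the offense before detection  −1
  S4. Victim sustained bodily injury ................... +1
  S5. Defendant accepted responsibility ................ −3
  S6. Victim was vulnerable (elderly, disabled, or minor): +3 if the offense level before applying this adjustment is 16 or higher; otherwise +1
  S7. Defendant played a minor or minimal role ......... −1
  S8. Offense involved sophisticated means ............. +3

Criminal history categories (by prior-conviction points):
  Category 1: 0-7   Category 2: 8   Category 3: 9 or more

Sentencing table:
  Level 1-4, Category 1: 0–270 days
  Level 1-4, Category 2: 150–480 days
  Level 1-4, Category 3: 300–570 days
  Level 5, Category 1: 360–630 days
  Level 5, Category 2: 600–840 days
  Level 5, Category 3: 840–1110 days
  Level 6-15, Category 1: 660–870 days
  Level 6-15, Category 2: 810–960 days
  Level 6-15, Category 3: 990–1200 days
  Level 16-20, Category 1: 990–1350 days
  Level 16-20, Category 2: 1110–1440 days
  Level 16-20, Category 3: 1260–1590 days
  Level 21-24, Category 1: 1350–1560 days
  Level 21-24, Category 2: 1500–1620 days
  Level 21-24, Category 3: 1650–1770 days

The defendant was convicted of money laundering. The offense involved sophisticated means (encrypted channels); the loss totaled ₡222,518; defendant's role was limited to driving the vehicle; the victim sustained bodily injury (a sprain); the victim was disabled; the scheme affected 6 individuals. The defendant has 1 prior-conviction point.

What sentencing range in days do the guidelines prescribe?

Base offense level for money laundering: 14.
S2 applies (level before this adjustment is 14 ≥ 10, so +3): 14 + 3 = 17.
S3 does not apply.
S4 applies: 17 + 1 = 18.
S6 applies (level before this adjustment is 18 ≥ 16, so +3): 18 + 3 = 21.
S7 applies: 21 − 1 = 20.
S8 applies: 20 + 3 = 23.
Final offense level: 23.
Criminal history: 1 prior point → Category 1 (0-7).
Level 23 falls in the 21-24 band.
Grid: Level 21-24 × Category 1 = 1350-1560 days.

1350-1560 days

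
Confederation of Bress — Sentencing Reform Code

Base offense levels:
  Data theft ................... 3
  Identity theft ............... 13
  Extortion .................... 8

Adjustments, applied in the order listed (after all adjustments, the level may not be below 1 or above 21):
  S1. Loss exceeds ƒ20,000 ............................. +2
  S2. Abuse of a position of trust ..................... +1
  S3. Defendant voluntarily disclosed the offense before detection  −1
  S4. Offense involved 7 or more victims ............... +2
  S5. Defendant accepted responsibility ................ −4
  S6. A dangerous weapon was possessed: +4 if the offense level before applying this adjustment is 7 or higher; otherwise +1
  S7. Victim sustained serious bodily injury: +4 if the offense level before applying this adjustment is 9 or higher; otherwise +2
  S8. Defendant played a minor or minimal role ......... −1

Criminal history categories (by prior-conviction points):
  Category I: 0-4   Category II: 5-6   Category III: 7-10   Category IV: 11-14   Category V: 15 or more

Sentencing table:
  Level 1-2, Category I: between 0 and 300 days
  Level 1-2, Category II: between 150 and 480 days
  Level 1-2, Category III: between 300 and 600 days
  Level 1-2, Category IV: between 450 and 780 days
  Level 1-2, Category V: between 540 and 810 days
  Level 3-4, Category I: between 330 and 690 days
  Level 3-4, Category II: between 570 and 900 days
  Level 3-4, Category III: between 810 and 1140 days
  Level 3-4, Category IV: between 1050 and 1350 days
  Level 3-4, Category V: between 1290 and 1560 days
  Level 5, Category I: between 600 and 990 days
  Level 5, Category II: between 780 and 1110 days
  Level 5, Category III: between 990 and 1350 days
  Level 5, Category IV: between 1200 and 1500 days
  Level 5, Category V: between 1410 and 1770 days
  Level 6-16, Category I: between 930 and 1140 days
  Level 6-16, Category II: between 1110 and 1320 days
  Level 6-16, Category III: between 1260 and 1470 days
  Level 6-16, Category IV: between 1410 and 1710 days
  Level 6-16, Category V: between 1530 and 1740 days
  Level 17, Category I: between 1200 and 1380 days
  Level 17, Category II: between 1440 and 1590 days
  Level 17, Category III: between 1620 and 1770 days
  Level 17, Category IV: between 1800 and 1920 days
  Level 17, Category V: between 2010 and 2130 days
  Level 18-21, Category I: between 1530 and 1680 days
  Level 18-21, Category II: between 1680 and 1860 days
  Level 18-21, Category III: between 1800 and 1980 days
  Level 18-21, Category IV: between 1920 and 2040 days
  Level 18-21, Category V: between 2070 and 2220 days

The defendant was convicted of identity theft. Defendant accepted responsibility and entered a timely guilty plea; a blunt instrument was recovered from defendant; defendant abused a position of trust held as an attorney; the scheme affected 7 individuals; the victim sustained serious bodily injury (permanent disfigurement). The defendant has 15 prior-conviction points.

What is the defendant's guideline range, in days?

Base offense level for identity theft: 13.
S2 applies: 13 + 1 = 14.
S4 applies: 14 + 2 = 16.
S5 applies: 16 − 4 = 12.
S6 applies (level before this adjustment is 12 ≥ 7, so +4): 12 + 4 = 16.
S7 applies (level before this adjustment is 16 ≥ 9, so +4): 16 + 4 = 20.
S8 does not apply.
Final offense level: 20.
Criminal history: 15 prior points → Category V (15+).
Level 20 falls in the 18-21 band.
Grid: Level 18-21 × Category V = 2070-2220 days.

2070-2220 days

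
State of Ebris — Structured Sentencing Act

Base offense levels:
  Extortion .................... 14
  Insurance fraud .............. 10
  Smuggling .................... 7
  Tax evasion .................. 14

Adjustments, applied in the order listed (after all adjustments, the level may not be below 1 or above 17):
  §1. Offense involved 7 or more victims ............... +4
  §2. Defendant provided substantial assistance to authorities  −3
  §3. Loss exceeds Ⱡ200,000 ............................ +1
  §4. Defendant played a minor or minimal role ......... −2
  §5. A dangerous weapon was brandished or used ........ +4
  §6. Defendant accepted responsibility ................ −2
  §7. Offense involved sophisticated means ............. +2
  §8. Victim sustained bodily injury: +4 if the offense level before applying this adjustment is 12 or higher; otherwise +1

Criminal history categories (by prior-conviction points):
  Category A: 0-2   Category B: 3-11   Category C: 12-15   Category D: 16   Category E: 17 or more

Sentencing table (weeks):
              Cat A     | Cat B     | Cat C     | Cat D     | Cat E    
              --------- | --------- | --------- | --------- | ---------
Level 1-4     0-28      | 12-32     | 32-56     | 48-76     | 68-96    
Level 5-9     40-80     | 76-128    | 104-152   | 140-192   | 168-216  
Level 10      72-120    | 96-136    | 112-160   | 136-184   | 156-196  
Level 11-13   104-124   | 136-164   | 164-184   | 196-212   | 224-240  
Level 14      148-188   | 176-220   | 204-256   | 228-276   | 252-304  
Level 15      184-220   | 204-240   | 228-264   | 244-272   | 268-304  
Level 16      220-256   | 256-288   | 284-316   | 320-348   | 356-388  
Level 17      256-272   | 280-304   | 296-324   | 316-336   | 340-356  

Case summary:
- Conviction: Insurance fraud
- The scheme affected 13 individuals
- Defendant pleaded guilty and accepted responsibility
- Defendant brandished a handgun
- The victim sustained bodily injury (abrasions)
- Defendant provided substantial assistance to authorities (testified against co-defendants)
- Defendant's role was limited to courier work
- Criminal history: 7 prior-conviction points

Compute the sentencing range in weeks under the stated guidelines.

136-164 weeks

Base offense level for insurance fraud: 10.
§1 applies: 10 + 4 = 14.
§2 applies: 14 − 3 = 11.
§4 applies: 11 − 2 = 9.
§5 applies: 9 + 4 = 13.
§6 applies: 13 − 2 = 11.
§8 applies (level before this adjustment is 11 < 12, so +1): 11 + 1 = 12.
Final offense level: 12.
Criminal history: 7 prior points → Category B (3-11).
Level 12 falls in the 11-13 band.
Grid: Level 11-13 × Category B = 136-164 weeks.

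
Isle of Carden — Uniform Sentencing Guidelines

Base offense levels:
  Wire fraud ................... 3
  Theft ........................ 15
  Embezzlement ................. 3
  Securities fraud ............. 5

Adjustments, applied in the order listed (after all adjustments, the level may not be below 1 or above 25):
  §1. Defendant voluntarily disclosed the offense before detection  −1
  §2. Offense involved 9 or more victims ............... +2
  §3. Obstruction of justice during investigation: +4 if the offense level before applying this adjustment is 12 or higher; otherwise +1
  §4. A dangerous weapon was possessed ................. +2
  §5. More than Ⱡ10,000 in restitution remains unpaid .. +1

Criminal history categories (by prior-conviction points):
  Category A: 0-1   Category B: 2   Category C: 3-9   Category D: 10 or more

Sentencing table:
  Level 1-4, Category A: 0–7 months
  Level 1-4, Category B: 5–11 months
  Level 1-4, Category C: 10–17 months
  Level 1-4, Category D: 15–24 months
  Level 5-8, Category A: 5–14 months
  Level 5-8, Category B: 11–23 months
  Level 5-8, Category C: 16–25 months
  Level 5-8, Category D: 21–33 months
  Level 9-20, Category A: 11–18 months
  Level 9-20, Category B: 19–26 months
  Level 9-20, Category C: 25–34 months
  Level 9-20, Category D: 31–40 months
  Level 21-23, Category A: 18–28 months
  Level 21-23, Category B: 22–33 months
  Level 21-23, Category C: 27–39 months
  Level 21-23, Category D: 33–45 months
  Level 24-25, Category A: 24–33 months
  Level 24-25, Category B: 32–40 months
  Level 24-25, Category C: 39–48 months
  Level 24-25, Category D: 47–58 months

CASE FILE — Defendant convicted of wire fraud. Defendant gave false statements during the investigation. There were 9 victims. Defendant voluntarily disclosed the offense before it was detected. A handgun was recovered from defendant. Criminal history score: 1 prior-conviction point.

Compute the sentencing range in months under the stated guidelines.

Base offense level for wire fraud: 3.
§1 applies: 3 − 1 = 2.
§2 applies: 2 + 2 = 4.
§3 applies (level before this adjustment is 4 < 12, so +1): 4 + 1 = 5.
§4 applies: 5 + 2 = 7.
Final offense level: 7.
Criminal history: 1 prior point → Category A (0-1).
Level 7 falls in the 5-8 band.
Grid: Level 5-8 × Category A = 5-14 months.

5-14 months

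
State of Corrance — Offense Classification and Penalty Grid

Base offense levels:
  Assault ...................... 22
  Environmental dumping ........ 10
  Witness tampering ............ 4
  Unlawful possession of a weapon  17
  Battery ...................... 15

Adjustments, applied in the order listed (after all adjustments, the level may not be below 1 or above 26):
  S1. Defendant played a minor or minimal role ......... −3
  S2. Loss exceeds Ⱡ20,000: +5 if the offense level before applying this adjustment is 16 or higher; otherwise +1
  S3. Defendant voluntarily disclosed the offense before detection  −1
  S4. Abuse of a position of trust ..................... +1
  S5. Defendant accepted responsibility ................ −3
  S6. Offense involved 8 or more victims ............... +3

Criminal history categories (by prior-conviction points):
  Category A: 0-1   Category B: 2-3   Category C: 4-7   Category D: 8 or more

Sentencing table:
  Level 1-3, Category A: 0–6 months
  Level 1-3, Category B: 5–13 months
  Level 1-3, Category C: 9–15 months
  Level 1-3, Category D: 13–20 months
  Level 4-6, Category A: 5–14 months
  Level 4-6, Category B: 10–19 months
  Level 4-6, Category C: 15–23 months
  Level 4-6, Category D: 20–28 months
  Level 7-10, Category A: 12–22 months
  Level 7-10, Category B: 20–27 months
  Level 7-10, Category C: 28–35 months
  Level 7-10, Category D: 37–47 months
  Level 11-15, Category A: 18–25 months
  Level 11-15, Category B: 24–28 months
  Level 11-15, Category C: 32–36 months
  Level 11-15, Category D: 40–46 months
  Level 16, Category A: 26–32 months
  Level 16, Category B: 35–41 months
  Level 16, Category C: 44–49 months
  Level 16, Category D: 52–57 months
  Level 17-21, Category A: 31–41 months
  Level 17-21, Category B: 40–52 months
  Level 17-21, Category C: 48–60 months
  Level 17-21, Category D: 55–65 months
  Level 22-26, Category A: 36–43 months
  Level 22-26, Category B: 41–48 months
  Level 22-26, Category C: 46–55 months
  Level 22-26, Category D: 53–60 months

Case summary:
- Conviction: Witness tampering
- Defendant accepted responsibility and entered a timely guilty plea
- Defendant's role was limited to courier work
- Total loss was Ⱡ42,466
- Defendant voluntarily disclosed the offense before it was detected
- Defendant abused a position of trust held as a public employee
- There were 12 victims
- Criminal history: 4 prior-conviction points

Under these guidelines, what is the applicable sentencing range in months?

9-15 months

Base offense level for witness tampering: 4.
S1 applies: 4 − 3 = 1.
S2 applies (level before this adjustment is 1 < 16, so +1): 1 + 1 = 2.
S3 applies: 2 − 1 = 1.
S4 applies: 1 + 1 = 2.
S5 applies: 2 − 3 = -1.
S6 applies: -1 + 3 = 2.
Final offense level: 2.
Criminal history: 4 prior points → Category C (4-7).
Level 2 falls in the 1-3 band.
Grid: Level 1-3 × Category C = 9-15 months.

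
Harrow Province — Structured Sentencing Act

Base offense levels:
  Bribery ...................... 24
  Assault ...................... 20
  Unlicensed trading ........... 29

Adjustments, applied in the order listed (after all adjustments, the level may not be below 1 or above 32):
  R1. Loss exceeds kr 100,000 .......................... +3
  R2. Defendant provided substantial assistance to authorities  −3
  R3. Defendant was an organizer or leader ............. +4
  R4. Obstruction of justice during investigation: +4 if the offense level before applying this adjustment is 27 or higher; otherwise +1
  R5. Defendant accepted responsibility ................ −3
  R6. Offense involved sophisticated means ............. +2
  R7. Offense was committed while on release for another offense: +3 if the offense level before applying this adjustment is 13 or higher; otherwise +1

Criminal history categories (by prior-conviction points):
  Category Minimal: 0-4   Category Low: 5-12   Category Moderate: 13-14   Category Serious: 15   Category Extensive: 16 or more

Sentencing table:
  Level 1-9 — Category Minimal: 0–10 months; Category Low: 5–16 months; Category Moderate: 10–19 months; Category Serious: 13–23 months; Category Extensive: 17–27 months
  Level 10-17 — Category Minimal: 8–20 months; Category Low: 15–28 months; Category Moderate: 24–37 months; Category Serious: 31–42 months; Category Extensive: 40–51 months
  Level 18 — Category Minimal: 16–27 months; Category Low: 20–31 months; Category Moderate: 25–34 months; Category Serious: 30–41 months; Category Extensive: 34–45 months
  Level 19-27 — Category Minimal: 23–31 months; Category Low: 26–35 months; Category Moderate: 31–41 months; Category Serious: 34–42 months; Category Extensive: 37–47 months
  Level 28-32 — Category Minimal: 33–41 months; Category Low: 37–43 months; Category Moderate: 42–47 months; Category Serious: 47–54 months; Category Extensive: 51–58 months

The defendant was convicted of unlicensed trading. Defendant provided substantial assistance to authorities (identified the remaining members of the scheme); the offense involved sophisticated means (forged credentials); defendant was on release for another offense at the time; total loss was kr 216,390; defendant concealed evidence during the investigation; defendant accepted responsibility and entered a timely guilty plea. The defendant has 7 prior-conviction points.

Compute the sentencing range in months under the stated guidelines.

37-43 months

Base offense level for unlicensed trading: 29.
R1 applies: 29 + 3 = 32.
R2 applies: 32 − 3 = 29.
R4 applies (level before this adjustment is 29 ≥ 27, so +4): 29 + 4 = 33.
R5 applies: 33 − 3 = 30.
R6 applies: 30 + 2 = 32.
R7 applies (level before this adjustment is 32 ≥ 13, so +3): 32 + 3 = 35.
Level 35 exceeds the maximum of 32; capped at 32.
Final offense level: 32.
Criminal history: 7 prior points → Category Low (5-12).
Level 32 falls in the 28-32 band.
Grid: Level 28-32 × Category Low = 37-43 months.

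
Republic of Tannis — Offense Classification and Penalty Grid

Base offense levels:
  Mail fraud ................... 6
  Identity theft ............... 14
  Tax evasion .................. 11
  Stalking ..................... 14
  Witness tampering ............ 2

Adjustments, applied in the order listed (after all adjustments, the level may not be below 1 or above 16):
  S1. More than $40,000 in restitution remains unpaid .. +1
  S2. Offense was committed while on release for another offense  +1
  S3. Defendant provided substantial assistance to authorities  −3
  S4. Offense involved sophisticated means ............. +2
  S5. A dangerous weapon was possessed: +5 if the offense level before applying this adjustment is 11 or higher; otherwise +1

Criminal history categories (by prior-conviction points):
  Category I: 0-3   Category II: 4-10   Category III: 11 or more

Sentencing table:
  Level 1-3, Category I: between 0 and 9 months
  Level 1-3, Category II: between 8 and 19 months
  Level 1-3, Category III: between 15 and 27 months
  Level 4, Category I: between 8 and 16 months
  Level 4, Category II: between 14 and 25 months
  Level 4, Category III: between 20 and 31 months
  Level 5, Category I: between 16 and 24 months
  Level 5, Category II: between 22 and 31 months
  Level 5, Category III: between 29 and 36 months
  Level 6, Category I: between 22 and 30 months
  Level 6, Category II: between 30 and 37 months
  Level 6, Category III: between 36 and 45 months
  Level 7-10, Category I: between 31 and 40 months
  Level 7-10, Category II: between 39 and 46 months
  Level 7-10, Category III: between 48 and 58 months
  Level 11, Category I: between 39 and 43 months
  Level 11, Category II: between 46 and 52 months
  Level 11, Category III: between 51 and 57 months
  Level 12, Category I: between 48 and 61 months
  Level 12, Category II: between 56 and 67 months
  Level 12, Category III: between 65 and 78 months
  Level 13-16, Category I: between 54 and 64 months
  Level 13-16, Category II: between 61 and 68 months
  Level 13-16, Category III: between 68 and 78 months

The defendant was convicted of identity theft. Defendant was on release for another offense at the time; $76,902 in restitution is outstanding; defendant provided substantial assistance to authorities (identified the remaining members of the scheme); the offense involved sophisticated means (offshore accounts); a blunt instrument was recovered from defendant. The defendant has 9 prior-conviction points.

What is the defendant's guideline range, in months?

Base offense level for identity theft: 14.
S1 applies: 14 + 1 = 15.
S2 applies: 15 + 1 = 16.
S3 applies: 16 − 3 = 13.
S4 applies: 13 + 2 = 15.
S5 applies (level before this adjustment is 15 ≥ 11, so +5): 15 + 5 = 20.
Level 20 exceeds the maximum of 16; capped at 16.
Final offense level: 16.
Criminal history: 9 prior points → Category II (4-10).
Level 16 falls in the 13-16 band.
Grid: Level 13-16 × Category II = 61-68 months.

61-68 months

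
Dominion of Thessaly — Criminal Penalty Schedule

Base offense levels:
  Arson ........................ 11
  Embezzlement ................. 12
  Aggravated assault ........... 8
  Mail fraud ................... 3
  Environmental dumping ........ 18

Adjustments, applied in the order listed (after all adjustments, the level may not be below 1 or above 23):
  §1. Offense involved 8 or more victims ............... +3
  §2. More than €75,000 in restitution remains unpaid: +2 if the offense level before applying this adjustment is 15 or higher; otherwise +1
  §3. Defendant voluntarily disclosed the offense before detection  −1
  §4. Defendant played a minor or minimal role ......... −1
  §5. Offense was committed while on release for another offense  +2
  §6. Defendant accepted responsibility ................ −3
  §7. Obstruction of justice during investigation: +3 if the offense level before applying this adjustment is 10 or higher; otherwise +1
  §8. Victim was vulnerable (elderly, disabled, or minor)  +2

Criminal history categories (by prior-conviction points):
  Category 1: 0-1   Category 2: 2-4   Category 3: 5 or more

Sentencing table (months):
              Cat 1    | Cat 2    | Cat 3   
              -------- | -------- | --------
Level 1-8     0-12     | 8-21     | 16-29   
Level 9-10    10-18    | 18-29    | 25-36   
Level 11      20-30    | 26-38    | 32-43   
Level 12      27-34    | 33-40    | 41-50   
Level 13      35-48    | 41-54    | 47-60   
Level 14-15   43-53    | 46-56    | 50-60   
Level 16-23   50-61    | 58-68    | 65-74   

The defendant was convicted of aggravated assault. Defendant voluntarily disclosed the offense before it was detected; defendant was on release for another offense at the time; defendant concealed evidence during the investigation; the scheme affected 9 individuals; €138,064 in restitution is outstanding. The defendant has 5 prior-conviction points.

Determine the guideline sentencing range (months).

65-74 months

Base offense level for aggravated assault: 8.
§1 applies: 8 + 3 = 11.
§2 applies (level before this adjustment is 11 < 15, so +1): 11 + 1 = 12.
§3 applies: 12 − 1 = 11.
§4 does not apply.
§5 applies: 11 + 2 = 13.
§6 does not apply.
§7 applies (level before this adjustment is 13 ≥ 10, so +3): 13 + 3 = 16.
§8 does not apply.
Final offense level: 16.
Criminal history: 5 prior points → Category 3 (5+).
Level 16 falls in the 16-23 band.
Grid: Level 16-23 × Category 3 = 65-74 months.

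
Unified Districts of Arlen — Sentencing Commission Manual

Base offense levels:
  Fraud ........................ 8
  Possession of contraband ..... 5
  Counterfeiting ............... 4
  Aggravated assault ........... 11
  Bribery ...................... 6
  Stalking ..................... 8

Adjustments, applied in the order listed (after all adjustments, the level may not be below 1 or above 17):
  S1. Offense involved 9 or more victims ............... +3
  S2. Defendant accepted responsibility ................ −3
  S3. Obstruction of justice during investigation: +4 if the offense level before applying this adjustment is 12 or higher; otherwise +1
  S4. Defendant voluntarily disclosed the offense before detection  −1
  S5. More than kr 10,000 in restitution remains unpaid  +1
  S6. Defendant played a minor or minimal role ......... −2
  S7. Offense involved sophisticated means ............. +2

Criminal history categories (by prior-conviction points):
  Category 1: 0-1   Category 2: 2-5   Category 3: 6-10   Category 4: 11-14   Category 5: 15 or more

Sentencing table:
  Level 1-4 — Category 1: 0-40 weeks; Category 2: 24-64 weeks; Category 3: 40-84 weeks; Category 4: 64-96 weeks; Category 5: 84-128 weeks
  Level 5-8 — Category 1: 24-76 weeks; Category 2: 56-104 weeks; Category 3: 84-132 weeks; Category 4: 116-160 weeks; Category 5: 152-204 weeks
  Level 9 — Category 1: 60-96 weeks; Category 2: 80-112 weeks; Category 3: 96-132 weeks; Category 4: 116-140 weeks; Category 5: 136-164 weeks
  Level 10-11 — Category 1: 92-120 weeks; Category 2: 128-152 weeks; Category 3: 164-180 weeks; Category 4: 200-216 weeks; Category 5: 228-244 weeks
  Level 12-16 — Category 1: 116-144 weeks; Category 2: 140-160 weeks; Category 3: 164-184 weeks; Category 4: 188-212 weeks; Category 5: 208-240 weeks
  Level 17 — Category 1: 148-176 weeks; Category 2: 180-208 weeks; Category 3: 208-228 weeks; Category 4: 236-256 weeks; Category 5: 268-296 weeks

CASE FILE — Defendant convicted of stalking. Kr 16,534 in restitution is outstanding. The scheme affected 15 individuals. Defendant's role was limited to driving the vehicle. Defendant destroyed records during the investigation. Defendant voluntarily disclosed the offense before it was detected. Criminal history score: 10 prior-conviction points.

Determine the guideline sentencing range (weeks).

Base offense level for stalking: 8.
S1 applies: 8 + 3 = 11.
S3 applies (level before this adjustment is 11 < 12, so +1): 11 + 1 = 12.
S4 applies: 12 − 1 = 11.
S5 applies: 11 + 1 = 12.
S6 applies: 12 − 2 = 10.
Final offense level: 10.
Criminal history: 10 prior points → Category 3 (6-10).
Level 10 falls in the 10-11 band.
Grid: Level 10-11 × Category 3 = 164-180 weeks.

164-180 weeks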